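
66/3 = 22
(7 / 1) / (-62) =-7/62 = -0.11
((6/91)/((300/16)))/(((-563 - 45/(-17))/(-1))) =68/10835825 = 0.00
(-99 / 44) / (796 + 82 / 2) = -1/372 = 0.00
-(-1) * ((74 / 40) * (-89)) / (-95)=3293/1900 = 1.73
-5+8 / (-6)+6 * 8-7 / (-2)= 271/6 = 45.17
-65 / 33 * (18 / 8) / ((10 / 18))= -351/44 = -7.98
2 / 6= 0.33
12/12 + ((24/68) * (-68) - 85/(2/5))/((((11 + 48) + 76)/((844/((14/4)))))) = -398267/945 = -421.45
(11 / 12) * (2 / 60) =11/360 = 0.03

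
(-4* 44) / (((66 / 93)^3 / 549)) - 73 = -270407.86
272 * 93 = 25296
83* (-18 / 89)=-1494/89 = -16.79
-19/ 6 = -3.17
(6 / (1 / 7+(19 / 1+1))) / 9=14/423 = 0.03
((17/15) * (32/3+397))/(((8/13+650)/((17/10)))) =4594811/3806100 = 1.21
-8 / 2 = -4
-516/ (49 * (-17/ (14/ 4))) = 258/119 = 2.17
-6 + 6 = 0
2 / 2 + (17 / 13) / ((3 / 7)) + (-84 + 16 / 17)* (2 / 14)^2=76546/32487 = 2.36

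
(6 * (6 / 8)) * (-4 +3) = -9/2 = -4.50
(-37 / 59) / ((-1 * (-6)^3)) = -37/12744 = 0.00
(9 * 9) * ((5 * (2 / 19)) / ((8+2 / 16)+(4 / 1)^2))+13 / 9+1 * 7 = 10.21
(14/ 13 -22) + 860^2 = 9614528/13 = 739579.08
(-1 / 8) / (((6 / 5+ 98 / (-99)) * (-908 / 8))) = 495/94432 = 0.01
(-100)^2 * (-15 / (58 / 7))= -525000/29 = -18103.45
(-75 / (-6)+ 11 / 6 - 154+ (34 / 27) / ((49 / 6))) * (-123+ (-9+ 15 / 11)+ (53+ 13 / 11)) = 10666.36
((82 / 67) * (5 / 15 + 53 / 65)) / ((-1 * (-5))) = 18368/65325 = 0.28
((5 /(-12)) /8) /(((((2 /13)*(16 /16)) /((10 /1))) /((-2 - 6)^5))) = 332800/3 = 110933.33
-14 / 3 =-4.67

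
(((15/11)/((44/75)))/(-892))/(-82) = 1125/35401696 = 0.00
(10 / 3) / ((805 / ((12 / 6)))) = 4/483 = 0.01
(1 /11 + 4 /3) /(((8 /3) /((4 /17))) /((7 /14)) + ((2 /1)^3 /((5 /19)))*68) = 235/344828 = 0.00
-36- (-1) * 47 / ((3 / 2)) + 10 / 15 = -4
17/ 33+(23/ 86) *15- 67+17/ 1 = -129053/2838 = -45.47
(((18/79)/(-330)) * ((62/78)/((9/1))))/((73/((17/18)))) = -527/667991610 = 0.00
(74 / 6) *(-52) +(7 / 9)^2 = -51899/81 = -640.73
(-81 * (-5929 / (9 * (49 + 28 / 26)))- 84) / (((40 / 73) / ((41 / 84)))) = 874.37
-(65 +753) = -818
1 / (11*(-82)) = -1/902 = 0.00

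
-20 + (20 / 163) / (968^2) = -763674555/38183728 = -20.00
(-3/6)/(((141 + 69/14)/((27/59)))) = -21/13393 = 0.00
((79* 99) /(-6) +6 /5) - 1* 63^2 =-52713/10 = -5271.30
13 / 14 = 0.93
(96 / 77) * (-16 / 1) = -1536/77 = -19.95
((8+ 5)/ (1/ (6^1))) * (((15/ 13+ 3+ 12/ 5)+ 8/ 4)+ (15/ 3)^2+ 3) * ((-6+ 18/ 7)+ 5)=156816/35 = 4480.46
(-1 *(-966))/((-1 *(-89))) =966/89 = 10.85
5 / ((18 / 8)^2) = 80/81 = 0.99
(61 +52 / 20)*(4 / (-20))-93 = -2643/25 = -105.72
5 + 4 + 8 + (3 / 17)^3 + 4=103200/4913 = 21.01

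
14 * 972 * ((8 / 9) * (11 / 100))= 33264/25 = 1330.56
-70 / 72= -35/36 = -0.97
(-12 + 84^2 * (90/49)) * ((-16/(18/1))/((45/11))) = -379808/135 = -2813.39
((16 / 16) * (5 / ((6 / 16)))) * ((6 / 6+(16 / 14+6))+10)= 5080/21 = 241.90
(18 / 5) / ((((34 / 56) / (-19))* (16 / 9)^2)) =-96957/2720 = -35.65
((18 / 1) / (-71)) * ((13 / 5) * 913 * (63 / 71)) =-13459446/25205 = -534.00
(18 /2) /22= 9/22 = 0.41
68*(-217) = -14756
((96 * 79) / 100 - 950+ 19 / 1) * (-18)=15392.88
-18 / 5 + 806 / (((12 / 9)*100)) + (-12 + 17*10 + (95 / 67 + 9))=170.86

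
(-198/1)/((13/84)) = -16632/13 = -1279.38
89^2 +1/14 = 110895/14 = 7921.07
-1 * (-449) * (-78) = -35022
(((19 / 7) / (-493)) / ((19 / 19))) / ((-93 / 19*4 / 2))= 361/641886 = 0.00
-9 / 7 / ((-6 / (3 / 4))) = 9/56 = 0.16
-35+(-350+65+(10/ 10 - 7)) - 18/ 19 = -6212/19 = -326.95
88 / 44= 2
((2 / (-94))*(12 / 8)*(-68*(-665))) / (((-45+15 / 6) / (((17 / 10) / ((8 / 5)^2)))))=33915/1504 = 22.55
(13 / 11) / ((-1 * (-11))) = 13/121 = 0.11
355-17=338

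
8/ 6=4/3 = 1.33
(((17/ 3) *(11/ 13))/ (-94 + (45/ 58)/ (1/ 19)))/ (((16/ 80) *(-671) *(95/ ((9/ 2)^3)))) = 119799/277051996 = 0.00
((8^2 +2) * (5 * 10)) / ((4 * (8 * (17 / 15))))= 12375/136 = 90.99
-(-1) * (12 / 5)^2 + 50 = 55.76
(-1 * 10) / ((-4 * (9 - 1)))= 5/16 = 0.31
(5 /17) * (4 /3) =20/51 = 0.39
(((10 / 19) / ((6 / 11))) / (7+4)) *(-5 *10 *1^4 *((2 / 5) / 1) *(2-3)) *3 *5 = 500/19 = 26.32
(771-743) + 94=122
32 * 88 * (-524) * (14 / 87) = -20658176/87 = -237450.30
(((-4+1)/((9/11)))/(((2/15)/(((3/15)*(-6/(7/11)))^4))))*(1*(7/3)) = -34787016/42875 = -811.36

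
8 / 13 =0.62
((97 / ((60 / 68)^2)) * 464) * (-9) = -13007312/25 = -520292.48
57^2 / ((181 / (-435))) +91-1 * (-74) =-1383450/181 = -7643.37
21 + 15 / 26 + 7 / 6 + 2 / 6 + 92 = 1496/13 = 115.08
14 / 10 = 7/5 = 1.40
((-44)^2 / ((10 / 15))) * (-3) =-8712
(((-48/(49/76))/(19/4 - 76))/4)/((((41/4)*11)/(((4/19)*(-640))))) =-131072/419881 = -0.31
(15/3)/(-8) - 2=-21/8 = -2.62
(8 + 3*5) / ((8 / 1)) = 23/8 = 2.88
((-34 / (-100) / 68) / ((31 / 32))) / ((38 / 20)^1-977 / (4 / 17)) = -16/12866085 = 0.00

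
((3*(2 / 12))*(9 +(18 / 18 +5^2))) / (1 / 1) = 35/2 = 17.50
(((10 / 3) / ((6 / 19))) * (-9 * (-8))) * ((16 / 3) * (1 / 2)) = 6080/3 = 2026.67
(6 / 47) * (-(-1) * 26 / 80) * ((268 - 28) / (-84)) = -0.12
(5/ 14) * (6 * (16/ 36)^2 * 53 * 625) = 2650000/189 = 14021.16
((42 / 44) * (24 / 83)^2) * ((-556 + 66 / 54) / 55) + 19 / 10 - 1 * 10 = -74229681/8335690 = -8.91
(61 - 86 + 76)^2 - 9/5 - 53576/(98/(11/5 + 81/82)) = 8603006/10045 = 856.45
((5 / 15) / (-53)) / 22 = -1/3498 = 0.00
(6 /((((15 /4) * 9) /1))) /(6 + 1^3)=0.03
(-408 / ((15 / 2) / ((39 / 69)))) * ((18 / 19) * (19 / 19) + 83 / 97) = -11750128/211945 = -55.44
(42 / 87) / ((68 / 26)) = 91/493 = 0.18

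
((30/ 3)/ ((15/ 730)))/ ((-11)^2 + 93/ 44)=64240/16251 = 3.95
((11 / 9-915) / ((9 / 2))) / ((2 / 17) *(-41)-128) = 139808/91449 = 1.53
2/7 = 0.29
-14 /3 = -4.67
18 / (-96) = -3/16 = -0.19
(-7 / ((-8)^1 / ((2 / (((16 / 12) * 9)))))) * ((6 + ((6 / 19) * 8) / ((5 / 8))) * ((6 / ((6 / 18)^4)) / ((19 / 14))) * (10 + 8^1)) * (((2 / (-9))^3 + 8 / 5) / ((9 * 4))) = 3760456/9025 = 416.67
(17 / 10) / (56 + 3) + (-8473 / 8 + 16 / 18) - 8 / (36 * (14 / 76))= -157513621/148680 = -1059.41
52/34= 26/17 = 1.53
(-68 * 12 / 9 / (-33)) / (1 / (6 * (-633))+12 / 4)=114784/125323 = 0.92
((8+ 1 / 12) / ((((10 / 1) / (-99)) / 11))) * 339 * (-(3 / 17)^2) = 9293.15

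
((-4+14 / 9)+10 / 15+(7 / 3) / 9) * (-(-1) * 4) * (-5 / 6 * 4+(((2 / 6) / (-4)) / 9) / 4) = 59081/2916 = 20.26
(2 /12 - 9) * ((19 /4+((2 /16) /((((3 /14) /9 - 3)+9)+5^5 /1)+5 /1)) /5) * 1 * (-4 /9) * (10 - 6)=181211876/5917635 = 30.62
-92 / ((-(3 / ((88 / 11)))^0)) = 92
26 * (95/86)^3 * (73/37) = 813648875/11767036 = 69.15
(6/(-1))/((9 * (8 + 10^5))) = -1/150012 = 0.00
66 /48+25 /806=4533/3224 = 1.41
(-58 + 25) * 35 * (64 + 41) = -121275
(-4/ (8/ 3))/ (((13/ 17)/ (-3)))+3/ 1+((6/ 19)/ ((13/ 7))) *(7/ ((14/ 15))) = 5019/494 = 10.16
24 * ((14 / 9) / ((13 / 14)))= 1568/39 = 40.21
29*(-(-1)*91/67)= 2639/67 = 39.39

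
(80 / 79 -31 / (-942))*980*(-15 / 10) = -19063205/12403 = -1536.98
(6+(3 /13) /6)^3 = 3869893/17576 = 220.18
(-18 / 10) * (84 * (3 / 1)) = -2268/5 = -453.60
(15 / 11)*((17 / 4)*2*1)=255/22 = 11.59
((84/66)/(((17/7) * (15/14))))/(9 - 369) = -343/252450 = 0.00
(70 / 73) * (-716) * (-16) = 801920/73 = 10985.21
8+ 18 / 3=14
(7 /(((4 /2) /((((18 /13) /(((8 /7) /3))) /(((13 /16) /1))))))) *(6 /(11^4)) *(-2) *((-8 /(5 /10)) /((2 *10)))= 127008/12371645 = 0.01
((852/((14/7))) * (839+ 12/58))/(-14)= -5183781/203 = -25535.87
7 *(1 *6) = 42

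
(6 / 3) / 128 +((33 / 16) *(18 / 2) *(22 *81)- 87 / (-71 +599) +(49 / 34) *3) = 395931951/11968 = 33082.55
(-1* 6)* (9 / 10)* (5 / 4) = -27/4 = -6.75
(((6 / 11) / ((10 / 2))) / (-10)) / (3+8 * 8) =-3/18425 = 0.00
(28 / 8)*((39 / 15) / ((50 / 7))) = 637/500 = 1.27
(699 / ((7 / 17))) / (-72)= -23.58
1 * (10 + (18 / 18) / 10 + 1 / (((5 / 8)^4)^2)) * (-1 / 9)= -13815019/2343750 = -5.89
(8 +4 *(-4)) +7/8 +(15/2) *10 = 543/8 = 67.88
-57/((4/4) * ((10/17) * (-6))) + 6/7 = 2381/140 = 17.01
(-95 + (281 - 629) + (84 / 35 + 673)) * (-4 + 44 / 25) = -65072/125 = -520.58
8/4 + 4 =6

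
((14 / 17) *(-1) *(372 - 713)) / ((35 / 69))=47058/85 = 553.62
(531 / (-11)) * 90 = -47790/11 = -4344.55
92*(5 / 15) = 92/3 = 30.67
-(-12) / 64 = 3/16 = 0.19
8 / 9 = 0.89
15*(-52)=-780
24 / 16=1.50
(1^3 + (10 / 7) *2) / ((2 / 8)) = 108/7 = 15.43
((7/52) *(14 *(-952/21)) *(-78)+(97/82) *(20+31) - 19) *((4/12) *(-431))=-78993249/82 = -963332.30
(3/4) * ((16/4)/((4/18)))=27/2 = 13.50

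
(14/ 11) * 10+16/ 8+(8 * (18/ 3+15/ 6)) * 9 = 6894/11 = 626.73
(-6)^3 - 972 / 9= -324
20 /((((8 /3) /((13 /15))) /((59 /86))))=767/172 = 4.46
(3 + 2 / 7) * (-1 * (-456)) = 10488/7 = 1498.29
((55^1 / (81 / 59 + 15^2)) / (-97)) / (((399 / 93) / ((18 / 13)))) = -100595/124443046 = 0.00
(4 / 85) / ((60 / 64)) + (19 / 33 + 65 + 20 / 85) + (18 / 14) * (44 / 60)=6558493/98175 = 66.80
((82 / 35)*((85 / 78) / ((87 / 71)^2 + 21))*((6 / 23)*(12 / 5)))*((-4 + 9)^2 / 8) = 3513577/15827266 = 0.22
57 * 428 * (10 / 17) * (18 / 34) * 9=19760760/289 = 68376.33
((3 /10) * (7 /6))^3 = 343/8000 = 0.04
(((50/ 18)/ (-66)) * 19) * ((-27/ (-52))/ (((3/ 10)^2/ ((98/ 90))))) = -116375/23166 = -5.02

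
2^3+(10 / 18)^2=673/81 = 8.31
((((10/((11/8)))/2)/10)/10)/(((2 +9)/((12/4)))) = 6/605 = 0.01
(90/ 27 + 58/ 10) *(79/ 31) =10823/465 = 23.28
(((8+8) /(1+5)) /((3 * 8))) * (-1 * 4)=-4/9 = -0.44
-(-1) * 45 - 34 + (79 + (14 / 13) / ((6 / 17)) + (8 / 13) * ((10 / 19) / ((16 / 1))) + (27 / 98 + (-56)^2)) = 3229.35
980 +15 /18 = 5885/6 = 980.83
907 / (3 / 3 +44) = 907/45 = 20.16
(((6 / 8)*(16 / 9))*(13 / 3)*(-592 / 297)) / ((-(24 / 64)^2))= 1970176/24057 = 81.90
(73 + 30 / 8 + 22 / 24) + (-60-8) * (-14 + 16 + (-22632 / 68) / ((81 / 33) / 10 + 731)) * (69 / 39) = -339400255/3137043 = -108.19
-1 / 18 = -0.06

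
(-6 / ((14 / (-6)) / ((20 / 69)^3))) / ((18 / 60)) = 160000/766521 = 0.21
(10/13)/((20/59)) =59/26 = 2.27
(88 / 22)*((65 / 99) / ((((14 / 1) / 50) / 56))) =52000/99 = 525.25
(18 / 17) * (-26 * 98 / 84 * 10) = -5460/17 = -321.18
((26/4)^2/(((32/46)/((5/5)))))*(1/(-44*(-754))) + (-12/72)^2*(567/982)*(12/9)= 1861753/80194048 = 0.02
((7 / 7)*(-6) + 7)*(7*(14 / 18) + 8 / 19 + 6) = 2029/171 = 11.87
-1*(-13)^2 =-169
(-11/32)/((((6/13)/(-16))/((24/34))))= 143/17 = 8.41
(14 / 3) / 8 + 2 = 31/12 = 2.58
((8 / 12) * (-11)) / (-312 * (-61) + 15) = -22/57141 = 0.00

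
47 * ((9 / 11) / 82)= 423/902 = 0.47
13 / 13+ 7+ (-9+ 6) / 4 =7.25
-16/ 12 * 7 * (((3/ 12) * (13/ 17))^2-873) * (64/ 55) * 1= 452097296/47685 = 9480.91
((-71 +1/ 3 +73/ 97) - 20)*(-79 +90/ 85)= 7008.01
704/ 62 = 352/31 = 11.35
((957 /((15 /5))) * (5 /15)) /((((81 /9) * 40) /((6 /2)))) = 0.89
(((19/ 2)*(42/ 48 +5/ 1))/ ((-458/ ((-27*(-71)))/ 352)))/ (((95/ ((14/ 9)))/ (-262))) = 403923828/1145 = 352771.90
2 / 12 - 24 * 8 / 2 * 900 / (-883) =519283/5298 = 98.01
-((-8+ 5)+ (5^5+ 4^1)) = -3126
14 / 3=4.67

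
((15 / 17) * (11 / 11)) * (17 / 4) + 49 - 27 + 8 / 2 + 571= 2403/4 = 600.75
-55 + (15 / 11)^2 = -6430/121 = -53.14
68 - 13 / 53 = 3591/53 = 67.75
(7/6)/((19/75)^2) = 13125/722 = 18.18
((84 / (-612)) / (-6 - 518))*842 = 2947/13362 = 0.22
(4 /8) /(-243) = -1/486 = 0.00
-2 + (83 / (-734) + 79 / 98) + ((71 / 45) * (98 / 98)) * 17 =20647846/809235 = 25.52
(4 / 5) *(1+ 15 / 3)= 24/5 = 4.80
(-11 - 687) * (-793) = 553514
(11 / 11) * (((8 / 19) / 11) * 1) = 8/209 = 0.04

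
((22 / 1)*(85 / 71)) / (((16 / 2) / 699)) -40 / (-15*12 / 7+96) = 80368615/34932 = 2300.72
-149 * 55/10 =-1639/2 = -819.50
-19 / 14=-1.36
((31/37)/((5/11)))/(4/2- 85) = -341/15355 = -0.02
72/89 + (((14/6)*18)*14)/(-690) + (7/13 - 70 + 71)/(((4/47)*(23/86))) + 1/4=36083871/532220 = 67.80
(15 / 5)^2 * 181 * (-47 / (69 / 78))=-1990638/23 = -86549.48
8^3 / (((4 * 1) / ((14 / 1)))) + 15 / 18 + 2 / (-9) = 32267/18 = 1792.61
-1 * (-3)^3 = 27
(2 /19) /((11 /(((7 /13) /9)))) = 14/24453 = 0.00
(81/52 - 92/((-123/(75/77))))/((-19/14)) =-375317/222794 = -1.68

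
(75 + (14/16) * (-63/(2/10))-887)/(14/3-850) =26103/20288 = 1.29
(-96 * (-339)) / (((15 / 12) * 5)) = 130176/25 = 5207.04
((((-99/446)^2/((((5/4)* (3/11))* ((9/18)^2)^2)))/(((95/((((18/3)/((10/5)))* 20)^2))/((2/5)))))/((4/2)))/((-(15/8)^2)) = -588791808/118106375 = -4.99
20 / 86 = 10/43 = 0.23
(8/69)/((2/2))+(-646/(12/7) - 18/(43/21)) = -762535/1978 = -385.51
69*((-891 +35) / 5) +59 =-58769/5 = -11753.80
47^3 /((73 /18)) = 1868814/73 = 25600.19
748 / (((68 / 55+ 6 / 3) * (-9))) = -20570/801 = -25.68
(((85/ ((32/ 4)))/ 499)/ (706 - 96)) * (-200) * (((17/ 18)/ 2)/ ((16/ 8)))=-7225/4383216 = 0.00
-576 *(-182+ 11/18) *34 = 3552320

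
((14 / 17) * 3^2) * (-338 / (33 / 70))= -993720/187 = -5314.01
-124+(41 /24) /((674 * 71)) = -124.00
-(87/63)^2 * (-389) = 327149/441 = 741.83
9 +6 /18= 28/3 = 9.33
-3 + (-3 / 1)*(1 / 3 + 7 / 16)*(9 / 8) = -5.60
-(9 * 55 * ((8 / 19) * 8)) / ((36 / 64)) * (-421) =23710720/19 = 1247932.63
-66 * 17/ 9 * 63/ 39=-2618/13 = -201.38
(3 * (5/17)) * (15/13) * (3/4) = 675/884 = 0.76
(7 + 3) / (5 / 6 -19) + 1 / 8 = -371/872 = -0.43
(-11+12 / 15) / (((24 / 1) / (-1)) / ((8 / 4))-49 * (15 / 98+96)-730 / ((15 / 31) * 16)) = 1224/578135 = 0.00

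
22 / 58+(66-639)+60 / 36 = -570.95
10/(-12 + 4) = -5/4 = -1.25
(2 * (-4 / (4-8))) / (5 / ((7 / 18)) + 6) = 0.11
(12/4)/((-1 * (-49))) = 3/49 = 0.06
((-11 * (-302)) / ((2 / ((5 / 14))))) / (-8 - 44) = -8305/728 = -11.41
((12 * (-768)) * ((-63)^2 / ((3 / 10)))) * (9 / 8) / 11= -137168640/11 = -12469876.36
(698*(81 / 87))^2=355171716/841 = 422320.71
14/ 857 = 0.02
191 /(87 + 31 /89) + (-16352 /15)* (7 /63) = -124825583/1049490 = -118.94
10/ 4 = 5/2 = 2.50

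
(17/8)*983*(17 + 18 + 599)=5297387/4 = 1324346.75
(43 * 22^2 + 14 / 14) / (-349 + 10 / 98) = -1019837/17096 = -59.65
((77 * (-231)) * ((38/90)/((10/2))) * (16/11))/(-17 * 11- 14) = 163856/15075 = 10.87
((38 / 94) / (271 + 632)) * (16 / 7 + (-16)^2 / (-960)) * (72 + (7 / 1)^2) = 487388/4456305 = 0.11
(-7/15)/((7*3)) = -1/45 = -0.02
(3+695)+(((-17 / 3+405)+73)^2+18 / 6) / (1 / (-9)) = -2007218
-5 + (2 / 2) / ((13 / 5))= -60/13 = -4.62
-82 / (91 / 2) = -164/91 = -1.80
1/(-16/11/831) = -9141/16 = -571.31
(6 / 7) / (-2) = -3/7 = -0.43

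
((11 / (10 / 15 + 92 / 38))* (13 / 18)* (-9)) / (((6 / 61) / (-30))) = 226005/32 = 7062.66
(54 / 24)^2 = 81/16 = 5.06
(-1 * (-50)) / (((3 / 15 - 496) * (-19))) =250/47101 = 0.01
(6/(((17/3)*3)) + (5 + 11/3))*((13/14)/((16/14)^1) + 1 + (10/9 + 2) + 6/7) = 670105/12852 = 52.14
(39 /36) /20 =13/240 = 0.05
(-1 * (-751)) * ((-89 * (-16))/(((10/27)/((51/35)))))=736298424/175 = 4207419.57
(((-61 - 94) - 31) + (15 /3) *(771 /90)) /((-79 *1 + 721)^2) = -859/2472984 = 0.00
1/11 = 0.09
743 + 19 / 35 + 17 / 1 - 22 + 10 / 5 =25919/35 = 740.54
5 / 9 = 0.56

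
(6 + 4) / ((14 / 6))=30/7 = 4.29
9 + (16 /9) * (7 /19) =1651/171 = 9.65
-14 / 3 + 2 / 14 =-95/21 = -4.52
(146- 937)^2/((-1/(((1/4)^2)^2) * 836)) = -625681/214016 = -2.92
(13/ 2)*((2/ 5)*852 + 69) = 26637/10 = 2663.70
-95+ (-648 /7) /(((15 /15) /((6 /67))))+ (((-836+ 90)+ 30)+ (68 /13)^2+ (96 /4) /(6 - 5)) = -60866823/79261 = -767.93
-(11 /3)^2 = -121/9 = -13.44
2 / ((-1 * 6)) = -1/3 = -0.33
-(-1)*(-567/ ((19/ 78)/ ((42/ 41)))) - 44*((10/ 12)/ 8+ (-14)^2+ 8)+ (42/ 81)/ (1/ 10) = -955727333/84132 = -11359.86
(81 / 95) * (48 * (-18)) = -736.67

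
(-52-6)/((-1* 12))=29/6 = 4.83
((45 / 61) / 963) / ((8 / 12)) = 15/13054 = 0.00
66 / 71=0.93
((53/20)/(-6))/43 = -53/5160 = -0.01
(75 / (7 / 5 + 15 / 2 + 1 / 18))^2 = 11390625/162409 = 70.14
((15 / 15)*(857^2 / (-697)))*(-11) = 8078939/697 = 11591.02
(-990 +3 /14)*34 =-235569/7 = -33652.71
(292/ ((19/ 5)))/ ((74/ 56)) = 40880/703 = 58.15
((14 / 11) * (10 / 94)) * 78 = 10.56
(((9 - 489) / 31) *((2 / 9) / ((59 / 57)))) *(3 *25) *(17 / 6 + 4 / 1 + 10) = -7676000/1829 = -4196.83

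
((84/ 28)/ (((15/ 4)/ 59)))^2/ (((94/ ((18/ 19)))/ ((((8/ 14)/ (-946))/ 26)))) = -501264/960934975 = 0.00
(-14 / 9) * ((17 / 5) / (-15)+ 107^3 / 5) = -257258792/675 = -381124.14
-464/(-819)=464/819 = 0.57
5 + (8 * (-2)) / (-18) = 5.89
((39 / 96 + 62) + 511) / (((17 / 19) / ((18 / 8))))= 3137679/2176 = 1441.95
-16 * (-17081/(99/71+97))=9702008/3493 = 2777.56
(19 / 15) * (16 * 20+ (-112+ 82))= 367.33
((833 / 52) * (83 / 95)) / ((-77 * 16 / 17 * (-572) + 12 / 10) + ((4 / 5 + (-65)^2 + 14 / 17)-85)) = 69139/225244240 = 0.00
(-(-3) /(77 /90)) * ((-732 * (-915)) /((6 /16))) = 482241600/77 = 6262877.92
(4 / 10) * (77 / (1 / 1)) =154/5 = 30.80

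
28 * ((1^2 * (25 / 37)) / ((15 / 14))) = 17.66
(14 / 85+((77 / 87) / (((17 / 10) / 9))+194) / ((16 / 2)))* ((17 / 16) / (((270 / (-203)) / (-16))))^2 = 248116547/60750 = 4084.22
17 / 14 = 1.21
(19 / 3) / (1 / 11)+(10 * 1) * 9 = 159.67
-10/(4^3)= -5/32 = -0.16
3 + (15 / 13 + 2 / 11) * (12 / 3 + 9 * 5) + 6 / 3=70.45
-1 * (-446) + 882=1328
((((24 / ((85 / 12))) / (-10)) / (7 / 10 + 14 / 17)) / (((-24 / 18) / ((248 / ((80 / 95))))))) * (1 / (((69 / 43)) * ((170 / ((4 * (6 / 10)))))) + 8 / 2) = 356099976/1808375 = 196.92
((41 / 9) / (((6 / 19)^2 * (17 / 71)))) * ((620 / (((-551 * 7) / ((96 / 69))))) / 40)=-6858316/6429213 = -1.07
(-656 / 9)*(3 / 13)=-656/39 = -16.82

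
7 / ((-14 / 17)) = -17/2 = -8.50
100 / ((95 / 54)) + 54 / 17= 19386/323 = 60.02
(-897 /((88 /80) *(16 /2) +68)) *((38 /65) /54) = -437/3456 = -0.13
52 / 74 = 26/37 = 0.70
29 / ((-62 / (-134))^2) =135.46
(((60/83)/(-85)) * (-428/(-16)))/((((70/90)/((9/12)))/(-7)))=8667/5644 = 1.54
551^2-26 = 303575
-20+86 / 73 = -1374/73 = -18.82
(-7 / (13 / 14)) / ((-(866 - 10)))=49/5564 = 0.01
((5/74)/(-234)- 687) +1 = -11878781/17316 = -686.00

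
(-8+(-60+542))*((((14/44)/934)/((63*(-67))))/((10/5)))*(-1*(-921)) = -24253/1376716 = -0.02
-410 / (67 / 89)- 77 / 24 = -880919/1608 = -547.84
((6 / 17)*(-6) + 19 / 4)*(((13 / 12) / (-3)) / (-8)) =2327/19584 = 0.12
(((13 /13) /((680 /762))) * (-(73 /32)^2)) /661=-2030349/230133760 = -0.01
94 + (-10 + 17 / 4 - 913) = -3299/4 = -824.75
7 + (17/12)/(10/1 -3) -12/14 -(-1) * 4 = 869/84 = 10.35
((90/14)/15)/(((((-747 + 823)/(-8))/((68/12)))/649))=-22066/133 = -165.91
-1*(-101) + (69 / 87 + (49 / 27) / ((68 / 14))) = 2719883/26622 = 102.17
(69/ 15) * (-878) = -20194/5 = -4038.80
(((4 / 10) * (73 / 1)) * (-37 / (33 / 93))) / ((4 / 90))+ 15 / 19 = -14317836/209 = -68506.39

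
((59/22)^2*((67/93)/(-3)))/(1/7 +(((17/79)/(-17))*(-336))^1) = -128974531/328272516 = -0.39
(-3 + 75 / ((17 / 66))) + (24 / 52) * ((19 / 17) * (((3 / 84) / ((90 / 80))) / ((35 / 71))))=46815341/162435 = 288.21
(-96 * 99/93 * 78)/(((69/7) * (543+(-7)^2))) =-36036/26381 = -1.37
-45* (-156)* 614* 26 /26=4310280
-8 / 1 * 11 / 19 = -4.63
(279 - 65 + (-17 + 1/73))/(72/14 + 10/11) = 553707/17009 = 32.55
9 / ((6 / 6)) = 9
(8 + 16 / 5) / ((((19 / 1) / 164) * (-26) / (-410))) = 376544/247 = 1524.47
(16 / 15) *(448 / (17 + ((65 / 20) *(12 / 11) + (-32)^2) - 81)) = 78848/158985 = 0.50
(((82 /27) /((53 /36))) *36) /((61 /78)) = 307008/3233 = 94.96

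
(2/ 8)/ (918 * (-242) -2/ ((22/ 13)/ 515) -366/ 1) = -11/9817748 = 0.00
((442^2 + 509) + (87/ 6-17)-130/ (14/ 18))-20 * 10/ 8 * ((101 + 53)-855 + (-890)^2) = -274249803/14 = -19589271.64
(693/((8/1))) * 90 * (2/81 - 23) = -716485/4 = -179121.25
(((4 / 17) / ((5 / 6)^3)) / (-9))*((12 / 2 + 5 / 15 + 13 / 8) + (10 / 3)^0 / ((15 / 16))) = -4332/10625 = -0.41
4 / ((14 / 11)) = 22/7 = 3.14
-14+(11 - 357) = -360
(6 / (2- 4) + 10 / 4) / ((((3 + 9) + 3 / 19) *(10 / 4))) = -19/1155 = -0.02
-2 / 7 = -0.29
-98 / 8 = -49/4 = -12.25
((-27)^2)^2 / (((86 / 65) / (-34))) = -587242305/43 = -13656797.79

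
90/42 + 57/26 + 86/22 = 16505/2002 = 8.24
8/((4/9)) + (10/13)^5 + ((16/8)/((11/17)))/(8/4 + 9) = 18.55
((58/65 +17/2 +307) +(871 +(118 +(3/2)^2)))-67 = 1240.64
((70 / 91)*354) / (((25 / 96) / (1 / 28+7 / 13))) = 3551328/5915 = 600.39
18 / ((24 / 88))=66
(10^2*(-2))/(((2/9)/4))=-3600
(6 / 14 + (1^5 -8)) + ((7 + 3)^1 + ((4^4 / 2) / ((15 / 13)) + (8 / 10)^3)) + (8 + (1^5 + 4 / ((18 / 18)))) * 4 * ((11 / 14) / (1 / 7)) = 1052294/2625 = 400.87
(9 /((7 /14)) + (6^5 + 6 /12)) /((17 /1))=917/2 = 458.50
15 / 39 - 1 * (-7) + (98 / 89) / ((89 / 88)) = 872528/102973 = 8.47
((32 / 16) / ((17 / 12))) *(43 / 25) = 1032/425 = 2.43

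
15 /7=2.14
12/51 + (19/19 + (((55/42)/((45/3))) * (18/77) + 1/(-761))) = 795173/633913 = 1.25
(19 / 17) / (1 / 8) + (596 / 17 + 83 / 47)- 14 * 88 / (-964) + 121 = 1903434/11327 = 168.04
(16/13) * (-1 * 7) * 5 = -560/13 = -43.08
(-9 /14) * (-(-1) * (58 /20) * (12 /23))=-783/805 = -0.97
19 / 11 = 1.73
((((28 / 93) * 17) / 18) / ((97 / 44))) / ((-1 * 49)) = -1496/568323 = 0.00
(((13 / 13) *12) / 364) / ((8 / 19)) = 57/728 = 0.08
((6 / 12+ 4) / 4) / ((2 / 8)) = 4.50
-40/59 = -0.68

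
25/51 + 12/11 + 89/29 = 4.65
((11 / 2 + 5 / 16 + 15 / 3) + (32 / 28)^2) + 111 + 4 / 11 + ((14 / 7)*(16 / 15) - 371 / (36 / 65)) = -211210801/388080 = -544.25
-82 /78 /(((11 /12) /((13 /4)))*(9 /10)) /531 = -410/52569 = -0.01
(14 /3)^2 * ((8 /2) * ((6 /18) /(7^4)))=16/1323 = 0.01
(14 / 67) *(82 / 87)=1148/5829 = 0.20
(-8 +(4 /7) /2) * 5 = -270/7 = -38.57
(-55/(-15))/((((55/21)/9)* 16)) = 0.79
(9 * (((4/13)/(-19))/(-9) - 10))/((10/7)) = -62.99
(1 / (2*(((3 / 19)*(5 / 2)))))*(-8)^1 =-152/15 = -10.13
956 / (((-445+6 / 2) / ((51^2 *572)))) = -3217896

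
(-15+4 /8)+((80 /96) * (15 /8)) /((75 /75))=-207/16 = -12.94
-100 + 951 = 851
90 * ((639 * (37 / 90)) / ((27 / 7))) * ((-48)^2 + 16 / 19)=805291088/57 = 14127913.82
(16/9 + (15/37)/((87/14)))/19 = 17798/183483 = 0.10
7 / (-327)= -7/327 = -0.02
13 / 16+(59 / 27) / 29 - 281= -280.11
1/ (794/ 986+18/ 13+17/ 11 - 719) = -70499/50425443 = 0.00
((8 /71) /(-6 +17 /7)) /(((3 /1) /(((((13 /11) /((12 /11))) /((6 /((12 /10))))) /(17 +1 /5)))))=-91/686925 = 0.00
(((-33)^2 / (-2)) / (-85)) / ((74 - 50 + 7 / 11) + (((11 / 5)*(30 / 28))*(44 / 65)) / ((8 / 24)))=0.22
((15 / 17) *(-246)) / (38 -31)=-3690/119 = -31.01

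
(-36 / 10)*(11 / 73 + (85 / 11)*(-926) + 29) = 103003596/4015 = 25654.69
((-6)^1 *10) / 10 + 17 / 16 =-79/16 = -4.94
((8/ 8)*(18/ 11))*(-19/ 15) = -114/55 = -2.07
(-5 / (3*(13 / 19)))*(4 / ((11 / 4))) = -1520/429 = -3.54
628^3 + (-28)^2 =247673936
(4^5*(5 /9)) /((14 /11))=28160/63 = 446.98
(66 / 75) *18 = 396/25 = 15.84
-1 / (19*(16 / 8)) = -1/38 = -0.03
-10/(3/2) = -20/3 = -6.67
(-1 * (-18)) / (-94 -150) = -9/122 = -0.07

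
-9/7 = -1.29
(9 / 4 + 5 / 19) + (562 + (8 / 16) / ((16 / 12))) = 85863/152 = 564.89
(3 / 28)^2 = 9/784 = 0.01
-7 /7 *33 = -33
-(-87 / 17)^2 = -7569/289 = -26.19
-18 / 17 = -1.06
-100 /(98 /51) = -2550/49 = -52.04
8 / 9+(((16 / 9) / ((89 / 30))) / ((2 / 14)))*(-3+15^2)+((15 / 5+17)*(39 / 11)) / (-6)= 8108822/8811 = 920.31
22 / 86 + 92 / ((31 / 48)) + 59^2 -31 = 4789079/1333 = 3592.71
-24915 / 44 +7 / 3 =-6767/12 = -563.92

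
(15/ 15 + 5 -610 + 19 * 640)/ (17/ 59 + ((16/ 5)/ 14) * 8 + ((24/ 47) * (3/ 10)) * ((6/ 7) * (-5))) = 373855860/47239 = 7914.14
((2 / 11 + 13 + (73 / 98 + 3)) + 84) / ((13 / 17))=131.98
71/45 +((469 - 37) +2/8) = 78089/180 = 433.83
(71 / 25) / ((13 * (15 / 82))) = 5822/4875 = 1.19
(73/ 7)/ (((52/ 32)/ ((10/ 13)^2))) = 58400/15379 = 3.80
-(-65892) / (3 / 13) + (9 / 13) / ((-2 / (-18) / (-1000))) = 3630916/13 = 279301.23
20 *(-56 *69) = -77280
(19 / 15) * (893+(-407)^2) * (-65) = -13711958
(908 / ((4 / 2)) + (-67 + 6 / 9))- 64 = 971/3 = 323.67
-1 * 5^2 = -25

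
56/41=1.37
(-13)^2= 169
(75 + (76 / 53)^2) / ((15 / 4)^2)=5.48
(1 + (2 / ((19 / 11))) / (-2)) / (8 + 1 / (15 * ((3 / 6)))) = 60/1159 = 0.05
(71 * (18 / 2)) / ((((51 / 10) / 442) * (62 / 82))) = 2270580/31 = 73244.52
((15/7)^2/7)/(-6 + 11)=45/343 = 0.13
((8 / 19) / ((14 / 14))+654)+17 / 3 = 37625/57 = 660.09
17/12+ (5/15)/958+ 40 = 79355/1916 = 41.42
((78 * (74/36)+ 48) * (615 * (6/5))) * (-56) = -8610000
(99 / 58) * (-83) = -8217/58 = -141.67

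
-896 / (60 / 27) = -2016/5 = -403.20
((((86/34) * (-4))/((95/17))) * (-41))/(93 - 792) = -7052/66405 = -0.11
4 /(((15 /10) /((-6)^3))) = -576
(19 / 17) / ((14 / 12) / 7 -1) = -114/85 = -1.34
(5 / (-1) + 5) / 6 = 0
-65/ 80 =-13/16 = -0.81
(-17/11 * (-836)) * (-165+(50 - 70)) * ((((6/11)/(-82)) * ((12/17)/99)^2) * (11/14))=112480/1771077 = 0.06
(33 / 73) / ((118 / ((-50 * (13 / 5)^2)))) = -5577/4307 = -1.29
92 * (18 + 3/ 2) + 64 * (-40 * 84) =-213246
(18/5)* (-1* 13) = -234/5 = -46.80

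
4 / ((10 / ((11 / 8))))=0.55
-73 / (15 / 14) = -1022/15 = -68.13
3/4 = 0.75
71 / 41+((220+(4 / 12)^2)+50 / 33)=906610/4059 = 223.36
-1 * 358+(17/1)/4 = -1415/4 = -353.75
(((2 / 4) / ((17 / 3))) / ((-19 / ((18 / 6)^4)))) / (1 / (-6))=729/323 = 2.26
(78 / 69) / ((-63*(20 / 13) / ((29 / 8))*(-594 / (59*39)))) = 3759067/22952160 = 0.16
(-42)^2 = 1764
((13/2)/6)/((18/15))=65/72 = 0.90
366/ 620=183/310 = 0.59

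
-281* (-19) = 5339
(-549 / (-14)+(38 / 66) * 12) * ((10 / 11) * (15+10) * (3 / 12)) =887875/3388 = 262.06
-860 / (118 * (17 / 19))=-8170/1003 = -8.15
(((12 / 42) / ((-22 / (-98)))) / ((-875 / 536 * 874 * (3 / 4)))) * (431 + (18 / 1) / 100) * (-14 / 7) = 46222496/45065625 = 1.03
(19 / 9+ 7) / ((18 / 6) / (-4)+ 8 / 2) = 328/117 = 2.80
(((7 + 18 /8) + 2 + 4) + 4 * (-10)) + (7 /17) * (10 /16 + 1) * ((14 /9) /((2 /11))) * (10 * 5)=40007/153 = 261.48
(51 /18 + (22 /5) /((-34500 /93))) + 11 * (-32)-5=-15273949/43125 = -354.18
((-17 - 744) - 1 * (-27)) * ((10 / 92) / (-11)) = 1835/253 = 7.25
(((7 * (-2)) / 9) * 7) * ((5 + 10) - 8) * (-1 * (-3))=-686/3 = -228.67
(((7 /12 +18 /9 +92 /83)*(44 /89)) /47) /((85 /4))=161788/88533195 = 0.00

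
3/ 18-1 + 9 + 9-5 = 73/6 = 12.17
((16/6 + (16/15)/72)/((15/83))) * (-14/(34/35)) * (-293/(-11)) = -431370422/75735 = -5695.79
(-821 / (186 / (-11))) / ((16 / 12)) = 9031/248 = 36.42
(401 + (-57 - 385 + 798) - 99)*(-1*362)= -238196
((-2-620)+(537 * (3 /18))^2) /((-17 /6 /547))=-1426366.85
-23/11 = -2.09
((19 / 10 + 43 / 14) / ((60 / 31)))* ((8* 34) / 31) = 3944/175 = 22.54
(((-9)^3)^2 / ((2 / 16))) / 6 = 708588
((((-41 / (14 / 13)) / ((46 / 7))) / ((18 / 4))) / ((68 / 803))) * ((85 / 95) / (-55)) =0.25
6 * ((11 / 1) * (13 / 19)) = 858/19 = 45.16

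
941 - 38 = 903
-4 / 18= -2/9 = -0.22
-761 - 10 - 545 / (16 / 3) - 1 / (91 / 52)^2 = -873.51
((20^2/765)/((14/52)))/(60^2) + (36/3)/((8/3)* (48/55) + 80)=7981607/54556740 = 0.15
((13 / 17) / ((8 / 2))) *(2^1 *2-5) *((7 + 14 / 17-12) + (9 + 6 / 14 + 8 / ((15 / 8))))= -220883/121380 = -1.82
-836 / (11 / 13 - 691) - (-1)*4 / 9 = 33425/20187 = 1.66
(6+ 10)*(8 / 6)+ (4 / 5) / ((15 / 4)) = 1616/75 = 21.55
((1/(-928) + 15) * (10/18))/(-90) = -13919/150336 = -0.09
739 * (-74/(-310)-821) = -94014102/155 = -606542.59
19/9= 2.11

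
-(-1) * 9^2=81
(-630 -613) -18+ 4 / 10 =-6303/5 = -1260.60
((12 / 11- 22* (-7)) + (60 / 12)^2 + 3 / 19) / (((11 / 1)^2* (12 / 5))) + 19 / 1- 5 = 1109228/75867 = 14.62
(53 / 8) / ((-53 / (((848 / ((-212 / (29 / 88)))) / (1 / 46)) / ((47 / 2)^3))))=667/1142053 = 0.00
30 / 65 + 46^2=27514/13 = 2116.46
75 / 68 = 1.10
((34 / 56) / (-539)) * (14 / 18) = -17/19404 = 0.00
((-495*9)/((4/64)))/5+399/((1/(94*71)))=2648670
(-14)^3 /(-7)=392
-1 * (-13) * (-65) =-845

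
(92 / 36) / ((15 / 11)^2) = 2783/2025 = 1.37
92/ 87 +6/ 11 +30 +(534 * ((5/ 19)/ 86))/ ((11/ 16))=26567668/781869 = 33.98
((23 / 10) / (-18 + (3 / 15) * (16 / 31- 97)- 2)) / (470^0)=-713/12182 = -0.06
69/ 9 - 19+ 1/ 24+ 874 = 20705/24 = 862.71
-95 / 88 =-1.08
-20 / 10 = -2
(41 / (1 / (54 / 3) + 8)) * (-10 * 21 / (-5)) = 30996/145 = 213.77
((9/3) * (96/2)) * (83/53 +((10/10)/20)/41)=2452068/10865 = 225.69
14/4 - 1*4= -1/2 = -0.50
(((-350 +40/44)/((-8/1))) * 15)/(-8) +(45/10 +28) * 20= 6250/11 = 568.18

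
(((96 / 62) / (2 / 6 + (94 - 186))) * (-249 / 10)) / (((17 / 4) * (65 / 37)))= 2653344/47100625 = 0.06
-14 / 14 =-1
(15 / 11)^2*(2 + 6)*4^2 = 28800/121 = 238.02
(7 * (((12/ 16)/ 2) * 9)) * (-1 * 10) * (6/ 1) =-2835/2 = -1417.50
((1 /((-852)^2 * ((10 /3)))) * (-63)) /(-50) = 21/40328000 = 0.00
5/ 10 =1/2 = 0.50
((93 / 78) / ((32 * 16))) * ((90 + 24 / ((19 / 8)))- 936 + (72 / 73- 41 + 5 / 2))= -75107885/36927488 = -2.03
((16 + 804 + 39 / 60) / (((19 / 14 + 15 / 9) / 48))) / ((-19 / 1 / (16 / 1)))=-132354432/12065 = -10970.11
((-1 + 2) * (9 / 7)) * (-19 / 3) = -57/7 = -8.14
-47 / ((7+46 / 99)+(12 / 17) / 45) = -395505/62947 = -6.28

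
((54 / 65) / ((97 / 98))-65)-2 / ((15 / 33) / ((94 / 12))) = -1865536/18915 = -98.63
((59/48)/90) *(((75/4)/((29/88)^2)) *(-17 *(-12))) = 1213630/2523 = 481.03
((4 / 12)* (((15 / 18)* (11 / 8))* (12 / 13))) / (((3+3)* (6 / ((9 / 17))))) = 55/10608 = 0.01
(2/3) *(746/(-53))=-9.38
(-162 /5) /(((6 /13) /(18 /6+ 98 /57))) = -31473/95 = -331.29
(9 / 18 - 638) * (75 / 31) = -95625/62 = -1542.34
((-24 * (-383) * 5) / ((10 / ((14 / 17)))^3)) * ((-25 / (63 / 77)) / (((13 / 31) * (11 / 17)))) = -32579512/11271 = -2890.56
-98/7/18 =-7/9 = -0.78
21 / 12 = 7/4 = 1.75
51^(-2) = 1/2601 = 0.00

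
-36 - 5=-41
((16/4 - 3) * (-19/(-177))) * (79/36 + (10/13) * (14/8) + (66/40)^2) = 5569147/8283600 = 0.67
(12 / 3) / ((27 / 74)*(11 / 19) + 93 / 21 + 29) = 0.12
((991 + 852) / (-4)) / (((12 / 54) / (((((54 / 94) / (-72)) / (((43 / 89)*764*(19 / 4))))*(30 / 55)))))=699273/135875872 = 0.01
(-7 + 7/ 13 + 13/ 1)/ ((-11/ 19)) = -1615/143 = -11.29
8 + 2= 10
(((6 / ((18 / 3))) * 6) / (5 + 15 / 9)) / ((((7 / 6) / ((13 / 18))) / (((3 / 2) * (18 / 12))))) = 351/280 = 1.25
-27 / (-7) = 27/7 = 3.86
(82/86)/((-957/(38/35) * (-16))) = 779/11522280 = 0.00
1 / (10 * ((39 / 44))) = 22/195 = 0.11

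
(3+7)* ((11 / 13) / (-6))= -55/39 = -1.41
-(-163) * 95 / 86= 15485/86 = 180.06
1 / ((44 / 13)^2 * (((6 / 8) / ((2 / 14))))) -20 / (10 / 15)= -304751/10164 = -29.98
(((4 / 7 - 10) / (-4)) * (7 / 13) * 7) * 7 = 1617/26 = 62.19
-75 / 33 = -25/11 = -2.27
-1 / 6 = -0.17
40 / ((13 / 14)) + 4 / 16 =2253/52 = 43.33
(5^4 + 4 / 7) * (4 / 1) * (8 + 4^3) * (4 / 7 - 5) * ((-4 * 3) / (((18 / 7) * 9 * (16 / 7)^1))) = 542996/3 = 180998.67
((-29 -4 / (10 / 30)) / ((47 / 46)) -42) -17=-4659/47 = -99.13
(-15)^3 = -3375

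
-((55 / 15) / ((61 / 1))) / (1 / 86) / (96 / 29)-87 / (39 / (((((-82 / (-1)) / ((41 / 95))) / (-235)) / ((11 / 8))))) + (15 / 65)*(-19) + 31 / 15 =-757987817/295186320 = -2.57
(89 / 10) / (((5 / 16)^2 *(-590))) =-5696/36875 = -0.15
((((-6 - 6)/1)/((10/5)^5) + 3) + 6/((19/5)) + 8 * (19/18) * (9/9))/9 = 17303/12312 = 1.41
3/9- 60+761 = 2104/3 = 701.33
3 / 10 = 0.30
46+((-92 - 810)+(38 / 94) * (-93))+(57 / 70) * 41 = -2830091/3290 = -860.21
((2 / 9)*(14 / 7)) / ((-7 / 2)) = -8/63 = -0.13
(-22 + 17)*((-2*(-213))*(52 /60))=-1846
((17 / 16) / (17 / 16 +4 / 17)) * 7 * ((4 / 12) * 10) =20230/1059 = 19.10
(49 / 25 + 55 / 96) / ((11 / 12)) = 6079/2200 = 2.76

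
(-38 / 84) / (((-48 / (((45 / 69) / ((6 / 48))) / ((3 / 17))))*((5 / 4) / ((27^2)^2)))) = 19072827/161 = 118464.76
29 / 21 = 1.38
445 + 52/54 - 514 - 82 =-4051/27 = -150.04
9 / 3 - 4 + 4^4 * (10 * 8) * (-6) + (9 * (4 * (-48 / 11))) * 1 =-1353419/11 = -123038.09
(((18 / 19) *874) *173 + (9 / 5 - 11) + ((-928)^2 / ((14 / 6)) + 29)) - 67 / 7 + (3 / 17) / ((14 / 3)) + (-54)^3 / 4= 80404411/170 = 472967.12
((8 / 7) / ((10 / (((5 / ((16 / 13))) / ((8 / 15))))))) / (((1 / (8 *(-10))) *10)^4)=24960/7 = 3565.71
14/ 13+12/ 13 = 2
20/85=4/17 = 0.24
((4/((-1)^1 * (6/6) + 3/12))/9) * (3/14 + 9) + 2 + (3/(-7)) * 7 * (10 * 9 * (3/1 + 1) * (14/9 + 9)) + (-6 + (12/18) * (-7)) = -719090/63 = -11414.13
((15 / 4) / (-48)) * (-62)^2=-300.31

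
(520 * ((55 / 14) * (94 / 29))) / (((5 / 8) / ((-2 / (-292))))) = 72.57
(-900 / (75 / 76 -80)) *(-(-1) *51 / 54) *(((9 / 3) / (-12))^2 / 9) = 0.07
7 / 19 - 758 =-14395/19 = -757.63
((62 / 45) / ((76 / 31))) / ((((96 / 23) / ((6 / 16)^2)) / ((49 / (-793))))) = -1083047/925716480 = 0.00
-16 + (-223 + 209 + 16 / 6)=-82/3 = -27.33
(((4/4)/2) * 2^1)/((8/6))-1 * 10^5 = -399997/4 = -99999.25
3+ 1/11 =34/11 = 3.09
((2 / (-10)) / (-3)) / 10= 1/150 = 0.01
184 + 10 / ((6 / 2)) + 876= 3190/3 = 1063.33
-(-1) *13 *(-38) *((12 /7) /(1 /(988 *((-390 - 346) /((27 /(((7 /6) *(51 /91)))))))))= 939501056/63 = 14912715.17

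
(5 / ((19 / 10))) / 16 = 25/152 = 0.16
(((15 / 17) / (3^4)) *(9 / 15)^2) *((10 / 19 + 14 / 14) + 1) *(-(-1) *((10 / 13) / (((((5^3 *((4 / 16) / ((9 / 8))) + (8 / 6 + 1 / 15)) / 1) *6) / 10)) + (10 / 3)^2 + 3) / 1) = 34792208/248097915 = 0.14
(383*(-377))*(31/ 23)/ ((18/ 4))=-43247.55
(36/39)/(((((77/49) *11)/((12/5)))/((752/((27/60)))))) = 336896/1573 = 214.17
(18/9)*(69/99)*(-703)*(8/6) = -129352/99 = -1306.59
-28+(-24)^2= 548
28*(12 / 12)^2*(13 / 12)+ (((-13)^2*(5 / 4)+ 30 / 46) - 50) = 53057/276 = 192.24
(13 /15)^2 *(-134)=-100.65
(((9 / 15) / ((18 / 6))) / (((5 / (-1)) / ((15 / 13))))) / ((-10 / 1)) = 3/650 = 0.00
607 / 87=6.98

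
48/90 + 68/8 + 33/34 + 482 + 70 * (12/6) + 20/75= 53743/85 = 632.27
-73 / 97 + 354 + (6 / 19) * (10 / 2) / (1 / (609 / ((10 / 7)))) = 1891568/1843 = 1026.35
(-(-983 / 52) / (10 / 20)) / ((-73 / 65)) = -4915/146 = -33.66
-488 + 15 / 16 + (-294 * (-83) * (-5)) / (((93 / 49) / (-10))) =318611217/496 = 642361.32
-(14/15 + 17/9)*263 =-33401/45 = -742.24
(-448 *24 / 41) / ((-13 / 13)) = 10752/41 = 262.24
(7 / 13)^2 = 49/169 = 0.29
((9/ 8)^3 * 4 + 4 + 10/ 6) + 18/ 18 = 4747/384 = 12.36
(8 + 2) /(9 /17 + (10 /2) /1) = 85/47 = 1.81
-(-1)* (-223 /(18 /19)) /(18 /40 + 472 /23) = -974510/86823 = -11.22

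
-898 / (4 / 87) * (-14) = 273441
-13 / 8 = -1.62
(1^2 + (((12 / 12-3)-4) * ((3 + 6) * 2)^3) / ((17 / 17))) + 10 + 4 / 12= -104942/3 = -34980.67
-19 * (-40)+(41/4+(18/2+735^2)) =541004.25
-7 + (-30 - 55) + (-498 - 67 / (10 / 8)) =-3218/5 = -643.60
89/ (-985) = -89/985 = -0.09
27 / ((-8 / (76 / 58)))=-513/116 = -4.42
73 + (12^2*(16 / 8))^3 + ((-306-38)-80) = 23887521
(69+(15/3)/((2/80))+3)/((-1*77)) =-272/77 = -3.53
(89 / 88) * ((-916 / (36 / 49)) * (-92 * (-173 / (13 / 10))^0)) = 22969387/198 = 116007.01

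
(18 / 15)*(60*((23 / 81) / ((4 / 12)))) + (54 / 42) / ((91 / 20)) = 117748/1911 = 61.62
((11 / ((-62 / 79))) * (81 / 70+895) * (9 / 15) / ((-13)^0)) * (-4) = 163539717/5425 = 30145.57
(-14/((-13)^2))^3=-2744/4826809 = 0.00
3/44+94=94.07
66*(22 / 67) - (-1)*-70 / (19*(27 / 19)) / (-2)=41549/1809 = 22.97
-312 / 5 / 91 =-0.69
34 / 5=6.80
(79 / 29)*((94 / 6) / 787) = 3713/68469 = 0.05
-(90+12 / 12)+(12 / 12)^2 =-90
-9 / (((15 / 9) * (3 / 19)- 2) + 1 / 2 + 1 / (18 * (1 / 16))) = 3078/119 = 25.87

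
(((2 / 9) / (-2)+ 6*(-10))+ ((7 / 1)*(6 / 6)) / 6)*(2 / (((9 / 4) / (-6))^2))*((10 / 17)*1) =-679040/1377 = -493.13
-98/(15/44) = -4312/15 = -287.47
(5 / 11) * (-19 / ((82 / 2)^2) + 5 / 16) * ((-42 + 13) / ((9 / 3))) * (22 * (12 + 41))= -62256185/40344 = -1543.13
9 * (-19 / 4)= -171/4 = -42.75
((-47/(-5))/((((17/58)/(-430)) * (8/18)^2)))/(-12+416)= -4747329/27472 = -172.81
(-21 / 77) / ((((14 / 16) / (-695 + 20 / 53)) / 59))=52130040/4081 = 12773.84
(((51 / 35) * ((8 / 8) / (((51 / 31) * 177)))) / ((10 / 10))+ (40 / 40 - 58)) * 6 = -706168/2065 = -341.97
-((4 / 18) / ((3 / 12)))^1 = -8/9 = -0.89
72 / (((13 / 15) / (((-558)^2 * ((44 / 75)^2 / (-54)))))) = -267911424/1625 = -164868.57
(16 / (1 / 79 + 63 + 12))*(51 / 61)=32232/180743 = 0.18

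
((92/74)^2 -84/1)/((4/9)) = -253980/1369 = -185.52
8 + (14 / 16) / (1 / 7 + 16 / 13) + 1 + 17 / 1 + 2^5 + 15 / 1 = 73637/1000 = 73.64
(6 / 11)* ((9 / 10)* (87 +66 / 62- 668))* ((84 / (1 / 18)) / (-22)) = 366966936/18755 = 19566.35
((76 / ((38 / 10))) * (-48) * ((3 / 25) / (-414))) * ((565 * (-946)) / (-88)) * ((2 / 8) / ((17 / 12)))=116616/391 = 298.25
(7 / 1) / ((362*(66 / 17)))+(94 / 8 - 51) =-468821/11946 = -39.25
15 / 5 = 3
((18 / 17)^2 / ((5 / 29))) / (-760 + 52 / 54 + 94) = -63423/6486605 = -0.01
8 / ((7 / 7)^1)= 8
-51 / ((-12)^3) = 17/576 = 0.03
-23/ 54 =-0.43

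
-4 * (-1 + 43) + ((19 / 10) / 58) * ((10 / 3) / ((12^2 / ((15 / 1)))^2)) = -67350053/400896 = -168.00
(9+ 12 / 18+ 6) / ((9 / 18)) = 94/3 = 31.33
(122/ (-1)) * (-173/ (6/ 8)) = 84424/3 = 28141.33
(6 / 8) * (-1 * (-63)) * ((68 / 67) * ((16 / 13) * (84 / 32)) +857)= 141618267/3484 = 40648.18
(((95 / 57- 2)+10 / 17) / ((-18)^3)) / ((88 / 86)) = -559/13087008 = 0.00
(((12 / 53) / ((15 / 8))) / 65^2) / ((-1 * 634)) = -16/354921125 = 0.00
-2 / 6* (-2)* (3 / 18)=1/9 = 0.11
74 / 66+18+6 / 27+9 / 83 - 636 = -5066176/8217 = -616.55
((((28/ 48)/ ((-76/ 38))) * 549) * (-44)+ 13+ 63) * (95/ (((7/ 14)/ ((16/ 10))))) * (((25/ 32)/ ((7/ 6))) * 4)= 5798935.71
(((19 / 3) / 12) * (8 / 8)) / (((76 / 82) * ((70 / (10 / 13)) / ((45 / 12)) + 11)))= 205/12696 = 0.02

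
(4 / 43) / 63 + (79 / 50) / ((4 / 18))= 1926499/270900 = 7.11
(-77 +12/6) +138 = 63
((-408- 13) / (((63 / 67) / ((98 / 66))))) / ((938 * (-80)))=421/47520 = 0.01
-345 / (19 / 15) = -5175/19 = -272.37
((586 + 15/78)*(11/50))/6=167651/7800 = 21.49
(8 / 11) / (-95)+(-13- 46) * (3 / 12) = -61687/4180 = -14.76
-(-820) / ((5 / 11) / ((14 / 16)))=3157/2 = 1578.50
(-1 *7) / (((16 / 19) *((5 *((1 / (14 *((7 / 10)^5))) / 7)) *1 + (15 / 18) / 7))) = -328593657/16705960 = -19.67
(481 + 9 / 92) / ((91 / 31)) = 196013/1196 = 163.89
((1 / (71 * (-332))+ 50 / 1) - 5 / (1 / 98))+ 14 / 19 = -439.26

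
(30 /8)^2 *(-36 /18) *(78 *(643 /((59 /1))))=-5642325/236 = -23908.16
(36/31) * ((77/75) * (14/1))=12936/775 = 16.69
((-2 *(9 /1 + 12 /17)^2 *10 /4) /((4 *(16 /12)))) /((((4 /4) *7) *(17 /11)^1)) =-4492125/550256 = -8.16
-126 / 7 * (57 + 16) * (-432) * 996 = 565377408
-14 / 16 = -0.88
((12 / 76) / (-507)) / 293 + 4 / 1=3763291/940823 = 4.00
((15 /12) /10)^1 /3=1/24 = 0.04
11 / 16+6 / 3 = 43/16 = 2.69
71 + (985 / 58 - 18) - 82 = -697/58 = -12.02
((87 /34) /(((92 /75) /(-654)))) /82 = -2133675/128248 = -16.64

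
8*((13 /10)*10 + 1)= 112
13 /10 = 1.30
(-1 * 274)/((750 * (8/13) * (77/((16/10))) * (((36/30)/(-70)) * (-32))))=-1781/79200 = -0.02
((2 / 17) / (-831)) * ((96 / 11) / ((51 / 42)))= -896/880583 = 0.00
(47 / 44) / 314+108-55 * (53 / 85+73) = -925698833/234872 = -3941.29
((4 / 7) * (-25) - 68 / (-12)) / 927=-181/19467 = -0.01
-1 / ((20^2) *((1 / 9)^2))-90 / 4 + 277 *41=4533719/400 = 11334.30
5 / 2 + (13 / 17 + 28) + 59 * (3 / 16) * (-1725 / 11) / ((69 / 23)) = -1636631/2992 = -547.00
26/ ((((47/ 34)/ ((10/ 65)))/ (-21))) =-2856/47 = -60.77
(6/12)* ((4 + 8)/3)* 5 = 10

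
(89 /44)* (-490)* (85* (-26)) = 24094525/11 = 2190411.36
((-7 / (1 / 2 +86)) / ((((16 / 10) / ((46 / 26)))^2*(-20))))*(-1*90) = -833175/1871168 = -0.45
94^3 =830584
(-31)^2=961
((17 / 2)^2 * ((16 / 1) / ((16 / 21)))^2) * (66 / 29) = 4205817/58 = 72514.09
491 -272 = 219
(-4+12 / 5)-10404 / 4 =-13013/5 = -2602.60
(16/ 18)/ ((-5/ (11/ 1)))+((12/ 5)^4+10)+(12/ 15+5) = 264499/5625 = 47.02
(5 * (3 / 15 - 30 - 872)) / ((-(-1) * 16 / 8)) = -4509/2 = -2254.50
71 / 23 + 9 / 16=1343/368 = 3.65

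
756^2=571536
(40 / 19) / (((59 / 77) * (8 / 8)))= 3080/1121 = 2.75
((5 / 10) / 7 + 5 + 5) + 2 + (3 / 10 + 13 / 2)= 1321/70 = 18.87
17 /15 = 1.13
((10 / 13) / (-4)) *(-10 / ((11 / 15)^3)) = 84375/17303 = 4.88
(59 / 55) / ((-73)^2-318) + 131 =36104314/275605 = 131.00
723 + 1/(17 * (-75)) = 921824/1275 = 723.00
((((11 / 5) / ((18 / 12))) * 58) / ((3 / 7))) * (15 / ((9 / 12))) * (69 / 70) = 3913.07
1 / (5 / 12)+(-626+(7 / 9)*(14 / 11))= -308192/495 = -622.61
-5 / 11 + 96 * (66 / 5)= 69671/55 = 1266.75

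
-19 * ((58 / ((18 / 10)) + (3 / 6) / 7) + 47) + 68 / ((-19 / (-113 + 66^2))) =-39960775/2394 = -16692.05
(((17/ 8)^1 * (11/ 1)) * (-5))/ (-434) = 935/3472 = 0.27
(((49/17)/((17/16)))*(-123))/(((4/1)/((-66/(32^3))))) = 198891/1183744 = 0.17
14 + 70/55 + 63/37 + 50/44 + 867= 720481/814 = 885.11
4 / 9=0.44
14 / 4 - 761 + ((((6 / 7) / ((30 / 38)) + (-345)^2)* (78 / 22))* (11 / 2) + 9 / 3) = 81208896/35 = 2320254.17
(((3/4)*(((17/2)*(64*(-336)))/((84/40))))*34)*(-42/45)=2071552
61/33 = 1.85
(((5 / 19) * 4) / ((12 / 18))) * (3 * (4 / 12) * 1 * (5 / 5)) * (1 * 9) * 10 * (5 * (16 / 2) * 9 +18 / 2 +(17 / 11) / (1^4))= 11005200/209 = 52656.46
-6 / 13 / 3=-2/13 = -0.15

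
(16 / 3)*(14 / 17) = 224/51 = 4.39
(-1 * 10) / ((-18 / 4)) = 20/9 = 2.22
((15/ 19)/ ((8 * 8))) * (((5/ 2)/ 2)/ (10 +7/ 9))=675/471808 = 0.00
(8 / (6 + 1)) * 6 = 48/7 = 6.86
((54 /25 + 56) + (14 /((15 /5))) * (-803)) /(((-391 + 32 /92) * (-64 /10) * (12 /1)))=-397739/3234600 = -0.12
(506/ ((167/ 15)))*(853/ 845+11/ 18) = 6236197/84669 = 73.65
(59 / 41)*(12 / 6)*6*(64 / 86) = 22656/1763 = 12.85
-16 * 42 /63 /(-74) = 16/111 = 0.14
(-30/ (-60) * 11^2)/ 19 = 121/38 = 3.18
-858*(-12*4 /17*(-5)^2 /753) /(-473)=-31200/183481 = -0.17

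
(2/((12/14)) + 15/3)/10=11/15 = 0.73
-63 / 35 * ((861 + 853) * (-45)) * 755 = 104819670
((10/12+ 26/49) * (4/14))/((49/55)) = 22055/50421 = 0.44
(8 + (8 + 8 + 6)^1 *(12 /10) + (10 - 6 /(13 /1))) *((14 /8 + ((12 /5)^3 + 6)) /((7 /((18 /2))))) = 9902466/8125 = 1218.77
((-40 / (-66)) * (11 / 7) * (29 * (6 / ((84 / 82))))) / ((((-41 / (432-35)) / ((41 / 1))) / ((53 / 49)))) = -500354980/7203 = -69464.80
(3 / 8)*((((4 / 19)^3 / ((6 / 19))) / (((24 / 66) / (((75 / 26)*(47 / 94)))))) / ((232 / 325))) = 20625/335008 = 0.06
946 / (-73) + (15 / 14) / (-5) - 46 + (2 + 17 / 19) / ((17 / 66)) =-15823565/330106 = -47.93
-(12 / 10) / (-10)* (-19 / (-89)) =57/2225 = 0.03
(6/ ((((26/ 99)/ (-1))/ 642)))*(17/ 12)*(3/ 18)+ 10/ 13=-180041/52 = -3462.33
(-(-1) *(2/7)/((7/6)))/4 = 3/49 = 0.06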